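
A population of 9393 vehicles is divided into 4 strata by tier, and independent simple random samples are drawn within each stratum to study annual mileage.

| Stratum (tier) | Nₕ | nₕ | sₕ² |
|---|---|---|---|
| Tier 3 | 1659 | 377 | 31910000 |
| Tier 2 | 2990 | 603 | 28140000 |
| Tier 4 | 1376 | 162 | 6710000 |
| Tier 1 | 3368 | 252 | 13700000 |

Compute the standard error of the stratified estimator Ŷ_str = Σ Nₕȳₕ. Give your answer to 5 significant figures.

Var(Ŷ_str) = Σₕ Nₕ²(1 − fₕ)sₕ²/nₕ.
Tier 3: 1659²·(1 − 377/1659)·31910000/377 = 1.8001963 × 10^11.
Tier 2: 2990²·(1 − 603/2990)·28140000/603 = 3.3306607 × 10^11.
Tier 4: 1376²·(1 − 162/1376)·6710000/162 = 6.9190206 × 10^10.
Tier 1: 3368²·(1 − 252/3368)·13700000/252 = 5.7054455 × 10^11.
Sum = 1.1528205 × 10^12.
SE = √(1.1528205 × 10^12) = 1.0737 × 10^6.

1.0737 × 10^6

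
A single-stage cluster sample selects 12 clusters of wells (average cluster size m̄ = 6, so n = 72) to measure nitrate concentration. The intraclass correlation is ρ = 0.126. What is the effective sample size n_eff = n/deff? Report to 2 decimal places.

deff = 1 + (6 − 1)·0.126 = 1 + 0.63 = 1.63.
n_eff = 72 / 1.63 = 44.17.

44.17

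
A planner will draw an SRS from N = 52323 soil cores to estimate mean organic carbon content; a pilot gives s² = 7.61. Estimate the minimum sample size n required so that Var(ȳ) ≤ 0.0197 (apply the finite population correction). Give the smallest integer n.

384

Without fpc, n₀ = s²/D = 7.61/0.0197 = 386.2944.
With fpc, (1 − n/N)·s²/n ≤ D requires n ≥ n₀/(1 + n₀/N) = 386.2944/(1 + 386.2944/52323) = 383.4633.
Rounding up, n = 384.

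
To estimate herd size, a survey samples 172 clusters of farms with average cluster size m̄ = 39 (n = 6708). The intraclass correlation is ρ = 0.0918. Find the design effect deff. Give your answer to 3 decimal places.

4.488

deff = 1 + (39 − 1)·0.0918 = 1 + 3.4884 = 4.4884.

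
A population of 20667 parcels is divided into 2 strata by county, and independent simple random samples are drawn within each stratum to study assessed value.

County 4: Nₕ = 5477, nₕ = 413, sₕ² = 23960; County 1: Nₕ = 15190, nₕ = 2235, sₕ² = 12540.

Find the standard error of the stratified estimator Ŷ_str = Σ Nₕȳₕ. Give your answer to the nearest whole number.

52088

Var(Ŷ_str) = Σₕ Nₕ²(1 − fₕ)sₕ²/nₕ.
County 4: 5477²·(1 − 413/5477)·23960/413 = 1.6090636 × 10^9.
County 1: 15190²·(1 − 2235/15190)·12540/2235 = 1.1041173 × 10^9.
Sum = 2.7131809 × 10^9.
SE = √(2.7131809 × 10^9) = 52088.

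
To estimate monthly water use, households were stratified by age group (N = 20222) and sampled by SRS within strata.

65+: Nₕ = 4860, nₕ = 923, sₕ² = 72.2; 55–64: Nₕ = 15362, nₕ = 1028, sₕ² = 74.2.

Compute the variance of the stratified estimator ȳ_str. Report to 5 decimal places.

Var(ȳ_str) = Σₕ Wₕ²(1 − fₕ)sₕ²/nₕ with Wₕ = Nₕ/N, N = 20222.
65+: Wₕ = 0.24033231; term = 0.24033231²·(1 − 0.18991770)·72.2/923 = 0.0036600664.
55–64: Wₕ = 0.75966769; term = 0.75966769²·(1 − 0.06691837)·74.2/1028 = 0.038866706.
Sum = 0.042526772.

0.04253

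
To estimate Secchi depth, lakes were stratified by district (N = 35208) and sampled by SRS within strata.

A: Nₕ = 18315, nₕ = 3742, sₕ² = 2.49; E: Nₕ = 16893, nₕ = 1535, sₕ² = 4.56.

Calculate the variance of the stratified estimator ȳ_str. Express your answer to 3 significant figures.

7.65 × 10^-4

Var(ȳ_str) = Σₕ Wₕ²(1 − fₕ)sₕ²/nₕ with Wₕ = Nₕ/N, N = 35208.
A: Wₕ = 0.52019427; term = 0.52019427²·(1 − 0.20431340)·2.49/3742 = 1.4327445 × 10^-4.
E: Wₕ = 0.47980573; term = 0.47980573²·(1 − 0.09086604)·4.56/1535 = 6.2174915 × 10^-4.
Sum = 7.650236 × 10^-4.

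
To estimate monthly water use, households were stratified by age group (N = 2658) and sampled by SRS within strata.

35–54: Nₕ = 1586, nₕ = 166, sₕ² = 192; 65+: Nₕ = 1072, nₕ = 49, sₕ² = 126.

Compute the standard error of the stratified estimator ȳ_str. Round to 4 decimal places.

Var(ȳ_str) = Σₕ Wₕ²(1 − fₕ)sₕ²/nₕ with Wₕ = Nₕ/N, N = 2658.
35–54: Wₕ = 0.59668924; term = 0.59668924²·(1 − 0.10466583)·192/166 = 0.36870134.
65+: Wₕ = 0.40331076; term = 0.40331076²·(1 − 0.04570896)·126/49 = 0.39914889.
Sum = 0.76785023.
SE = √(0.76785023) = 0.8763.

0.8763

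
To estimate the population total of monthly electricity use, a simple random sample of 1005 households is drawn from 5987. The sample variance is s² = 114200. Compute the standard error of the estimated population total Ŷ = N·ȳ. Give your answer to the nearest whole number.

Var(Ŷ) = N²·Var(ȳ) = N²·(1 − n/N)·s²/n.
f = 1005/5987 = 0.16786370; Var(ȳ) = 0.83213630·114200/1005 = 94.557179.
Var(Ŷ) = 5987² · 94.557179 = 3.3893235 × 10^9.
SE(Ŷ) = √(3.3893235 × 10^9) = 58218.

58218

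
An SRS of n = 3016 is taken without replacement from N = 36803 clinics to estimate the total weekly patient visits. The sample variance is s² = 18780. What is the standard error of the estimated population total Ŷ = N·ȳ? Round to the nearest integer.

87993

Var(Ŷ) = N²·Var(ȳ) = N²·(1 − n/N)·s²/n.
f = 3016/36803 = 0.08194984; Var(ȳ) = 0.91805016·18780/3016 = 5.716506.
Var(Ŷ) = 36803² · 5.716506 = 7.7427833 × 10^9.
SE(Ŷ) = √(7.7427833 × 10^9) = 87993.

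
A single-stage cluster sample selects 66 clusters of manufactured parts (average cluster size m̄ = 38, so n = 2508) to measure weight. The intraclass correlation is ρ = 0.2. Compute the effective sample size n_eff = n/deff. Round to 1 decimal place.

298.6

deff = 1 + (38 − 1)·0.2 = 1 + 7.4 = 8.4.
n_eff = 2508 / 8.4 = 298.6.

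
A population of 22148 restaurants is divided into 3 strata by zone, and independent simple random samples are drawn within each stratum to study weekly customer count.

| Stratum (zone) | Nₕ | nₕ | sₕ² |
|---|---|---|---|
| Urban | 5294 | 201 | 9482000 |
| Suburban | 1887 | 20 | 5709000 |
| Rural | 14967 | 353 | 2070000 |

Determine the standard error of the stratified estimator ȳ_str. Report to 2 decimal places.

85.19

Var(ȳ_str) = Σₕ Wₕ²(1 − fₕ)sₕ²/nₕ with Wₕ = Nₕ/N, N = 22148.
Urban: Wₕ = 0.23902835; term = 0.23902835²·(1 − 0.03796751)·9482000/201 = 2592.9401.
Suburban: Wₕ = 0.08519957; term = 0.08519957²·(1 − 0.01059883)·5709000/20 = 2050.1103.
Rural: Wₕ = 0.67577208; term = 0.67577208²·(1 − 0.02358522)·2070000/353 = 2614.7518.
Sum = 7257.8022.
SE = √(7257.8022) = 85.19.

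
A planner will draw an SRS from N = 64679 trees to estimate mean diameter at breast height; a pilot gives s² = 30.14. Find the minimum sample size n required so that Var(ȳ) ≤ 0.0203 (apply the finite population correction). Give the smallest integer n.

Without fpc, n₀ = s²/D = 30.14/0.0203 = 1484.7291.
With fpc, (1 − n/N)·s²/n ≤ D requires n ≥ n₀/(1 + n₀/N) = 1484.7291/(1 + 1484.7291/64679) = 1451.4114.
Rounding up, n = 1452.

1452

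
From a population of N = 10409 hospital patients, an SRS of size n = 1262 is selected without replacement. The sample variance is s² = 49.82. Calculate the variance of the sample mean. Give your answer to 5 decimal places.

0.03469

Under SRS without replacement, Var(ȳ) = (1 − f)·s²/n with f = n/N = 1262/10409 = 0.12124123.
Var(ȳ) = (1 − 0.12124123)·49.82/1262 = 0.87875877·0.039477021 = 0.034690778.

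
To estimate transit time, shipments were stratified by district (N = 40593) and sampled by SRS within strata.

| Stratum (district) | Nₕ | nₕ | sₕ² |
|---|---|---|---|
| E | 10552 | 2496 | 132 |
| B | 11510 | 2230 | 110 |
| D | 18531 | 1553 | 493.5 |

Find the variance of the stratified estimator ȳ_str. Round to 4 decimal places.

0.0666

Var(ȳ_str) = Σₕ Wₕ²(1 − fₕ)sₕ²/nₕ with Wₕ = Nₕ/N, N = 40593.
E: Wₕ = 0.25994630; term = 0.25994630²·(1 − 0.23654284)·132/2496 = 0.002728232.
B: Wₕ = 0.28354642; term = 0.28354642²·(1 − 0.19374457)·110/2230 = 0.0031974873.
D: Wₕ = 0.45650728; term = 0.45650728²·(1 − 0.08380552)·493.5/1553 = 0.060673464.
Sum = 0.066599183.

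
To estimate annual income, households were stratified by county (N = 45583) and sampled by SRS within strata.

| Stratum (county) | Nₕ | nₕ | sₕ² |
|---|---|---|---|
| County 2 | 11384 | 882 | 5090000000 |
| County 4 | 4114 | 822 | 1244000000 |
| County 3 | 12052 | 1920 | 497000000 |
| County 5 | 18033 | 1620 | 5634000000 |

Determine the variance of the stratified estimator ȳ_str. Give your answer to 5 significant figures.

Var(ȳ_str) = Σₕ Wₕ²(1 − fₕ)sₕ²/nₕ with Wₕ = Nₕ/N, N = 45583.
County 2: Wₕ = 0.24974223; term = 0.24974223²·(1 − 0.07747716)·5090000000/882 = 332055.2.
County 4: Wₕ = 0.09025295; term = 0.09025295²·(1 − 0.19980554)·1244000000/822 = 9864.3135.
County 3: Wₕ = 0.26439681; term = 0.26439681²·(1 − 0.15930966)·497000000/1920 = 15212.607.
County 5: Wₕ = 0.39560801; term = 0.39560801²·(1 − 0.08983530)·5634000000/1620 = 495395.4.
Sum = 852527.52.

852530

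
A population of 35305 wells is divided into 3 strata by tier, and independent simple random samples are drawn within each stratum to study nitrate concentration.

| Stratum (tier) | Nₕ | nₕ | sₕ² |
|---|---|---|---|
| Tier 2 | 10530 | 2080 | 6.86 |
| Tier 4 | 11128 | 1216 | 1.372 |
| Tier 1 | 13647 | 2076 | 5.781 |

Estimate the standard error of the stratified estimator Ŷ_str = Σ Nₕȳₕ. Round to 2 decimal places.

Var(Ŷ_str) = Σₕ Nₕ²(1 − fₕ)sₕ²/nₕ.
Tier 2: 10530²·(1 − 2080/10530)·6.86/2080 = 293457.94.
Tier 4: 11128²·(1 − 1216/11128)·1.372/1216 = 124451.16.
Tier 1: 13647²·(1 − 2076/13647)·5.781/2076 = 439727.58.
Sum = 857636.68.
SE = √(857636.68) = 926.09.

926.09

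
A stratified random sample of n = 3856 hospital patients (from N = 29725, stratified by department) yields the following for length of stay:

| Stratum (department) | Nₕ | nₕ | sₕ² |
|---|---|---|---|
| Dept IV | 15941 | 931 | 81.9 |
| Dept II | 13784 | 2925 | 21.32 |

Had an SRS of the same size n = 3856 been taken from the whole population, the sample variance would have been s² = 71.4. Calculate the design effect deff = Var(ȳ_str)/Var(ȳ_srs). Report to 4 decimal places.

1.5549

Var(ȳ_str) = Σ Wₕ²(1−fₕ)sₕ²/nₕ with Wₕ = Nₕ/29725:
  Dept IV: (15941/29725)²·(1−931/15941)·81.9/931 = 0.023822468
  Dept II: (13784/29725)²·(1−2925/13784)·21.32/2925 = 0.0012347604
  → Var(ȳ_str) = 0.025057228.
Var(ȳ_srs) = (1 − 3856/29725)·71.4/3856 = 0.016114579.
deff = 0.025057228 / 0.016114579 = 1.5549.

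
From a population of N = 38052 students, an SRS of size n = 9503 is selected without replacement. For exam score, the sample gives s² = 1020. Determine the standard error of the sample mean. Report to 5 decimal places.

0.28378

Under SRS without replacement, Var(ȳ) = (1 − f)·s²/n with f = n/N = 9503/38052 = 0.24973720.
Var(ȳ) = (1 − 0.24973720)·1020/9503 = 0.75026280·0.10733453 = 0.080529102.
SE(ȳ) = √(0.080529102) = 0.28378.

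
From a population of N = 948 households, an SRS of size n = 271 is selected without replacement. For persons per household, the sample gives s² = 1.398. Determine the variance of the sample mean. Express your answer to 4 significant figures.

Under SRS without replacement, Var(ȳ) = (1 − f)·s²/n with f = n/N = 271/948 = 0.28586498.
Var(ȳ) = (1 − 0.28586498)·1.398/271 = 0.71413502·0.0051586716 = 0.003683988.

0.003684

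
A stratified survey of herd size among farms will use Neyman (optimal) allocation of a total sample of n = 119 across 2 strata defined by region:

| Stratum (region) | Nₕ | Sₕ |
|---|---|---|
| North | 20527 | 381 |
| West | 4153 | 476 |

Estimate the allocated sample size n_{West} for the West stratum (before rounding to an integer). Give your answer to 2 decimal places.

Neyman allocation: nₕ = n·NₕSₕ / Σⱼ NⱼSⱼ.
Σ NⱼSⱼ = 20527·381 + 4153·476 = 9.797615 × 10^6.
n_{West} = 119·4153·476 / (9.797615 × 10^6) = 24.01.

24.01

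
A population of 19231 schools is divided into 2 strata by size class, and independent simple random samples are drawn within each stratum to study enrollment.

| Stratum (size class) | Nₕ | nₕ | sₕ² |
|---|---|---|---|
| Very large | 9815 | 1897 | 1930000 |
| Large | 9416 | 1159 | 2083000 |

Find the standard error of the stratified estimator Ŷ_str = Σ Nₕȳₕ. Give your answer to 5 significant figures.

467760

Var(Ŷ_str) = Σₕ Nₕ²(1 − fₕ)sₕ²/nₕ.
Very large: 9815²·(1 − 1897/9815)·1930000/1897 = 7.9067094 × 10^10.
Large: 9416²·(1 − 1159/9416)·2083000/1159 = 1.3973158 × 10^11.
Sum = 2.1879867 × 10^11.
SE = √(2.1879867 × 10^11) = 467760.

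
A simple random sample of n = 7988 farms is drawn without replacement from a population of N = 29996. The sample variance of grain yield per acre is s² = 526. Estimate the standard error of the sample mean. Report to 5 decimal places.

Under SRS without replacement, Var(ȳ) = (1 − f)·s²/n with f = n/N = 7988/29996 = 0.26630217.
Var(ȳ) = (1 − 0.26630217)·526/7988 = 0.73369783·0.065848773 = 0.048313102.
SE(ȳ) = √(0.048313102) = 0.21980.

0.21980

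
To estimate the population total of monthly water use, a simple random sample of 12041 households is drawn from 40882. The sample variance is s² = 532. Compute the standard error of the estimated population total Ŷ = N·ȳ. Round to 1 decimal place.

Var(Ŷ) = N²·Var(ȳ) = N²·(1 − n/N)·s²/n.
f = 12041/40882 = 0.29453060; Var(ȳ) = 0.70546940·532/12041 = 0.031169315.
Var(Ŷ) = 40882² · 0.031169315 = 5.2094458 × 10^7.
SE(Ŷ) = √(5.2094458 × 10^7) = 7217.6.

7217.6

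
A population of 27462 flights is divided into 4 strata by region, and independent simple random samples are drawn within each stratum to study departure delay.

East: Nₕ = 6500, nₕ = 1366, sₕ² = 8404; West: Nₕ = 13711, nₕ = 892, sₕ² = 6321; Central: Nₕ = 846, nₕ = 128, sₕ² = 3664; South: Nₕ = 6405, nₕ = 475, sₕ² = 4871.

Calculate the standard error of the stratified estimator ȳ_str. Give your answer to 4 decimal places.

Var(ȳ_str) = Σₕ Wₕ²(1 − fₕ)sₕ²/nₕ with Wₕ = Nₕ/N, N = 27462.
East: Wₕ = 0.23669070; term = 0.23669070²·(1 − 0.21015385)·8404/1366 = 0.27223267.
West: Wₕ = 0.49927172; term = 0.49927172²·(1 − 0.06505725)·6321/892 = 1.651505.
Central: Wₕ = 0.03080620; term = 0.03080620²·(1 − 0.15130024)·3664/128 = 0.023055576.
South: Wₕ = 0.23323137; term = 0.23323137²·(1 − 0.07416081)·4871/475 = 0.51645683.
Sum = 2.4632501.
SE = √(2.4632501) = 1.5695.

1.5695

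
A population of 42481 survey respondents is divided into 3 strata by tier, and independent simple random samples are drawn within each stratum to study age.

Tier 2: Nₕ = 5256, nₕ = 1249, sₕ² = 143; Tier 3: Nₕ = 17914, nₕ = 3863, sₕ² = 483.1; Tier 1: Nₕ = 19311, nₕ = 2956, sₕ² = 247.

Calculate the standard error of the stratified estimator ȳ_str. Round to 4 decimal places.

Var(ȳ_str) = Σₕ Wₕ²(1 − fₕ)sₕ²/nₕ with Wₕ = Nₕ/N, N = 42481.
Tier 2: Wₕ = 0.12372590; term = 0.12372590²·(1 − 0.23763318)·143/1249 = 0.0013361611.
Tier 3: Wₕ = 0.42169440; term = 0.42169440²·(1 − 0.21564140)·483.1/3863 = 0.01744306.
Tier 1: Wₕ = 0.45457969; term = 0.45457969²·(1 − 0.15307338)·247/2956 = 0.014623737.
Sum = 0.033402958.
SE = √(0.033402958) = 0.1828.

0.1828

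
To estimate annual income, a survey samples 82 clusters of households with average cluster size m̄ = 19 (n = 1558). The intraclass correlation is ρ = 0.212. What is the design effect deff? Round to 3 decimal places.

4.816

deff = 1 + (19 − 1)·0.212 = 1 + 3.816 = 4.816.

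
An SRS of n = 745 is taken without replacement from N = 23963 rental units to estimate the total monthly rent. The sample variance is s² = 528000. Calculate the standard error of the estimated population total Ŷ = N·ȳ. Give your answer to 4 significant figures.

627900

Var(Ŷ) = N²·Var(ȳ) = N²·(1 − n/N)·s²/n.
f = 745/23963 = 0.03108960; Var(ȳ) = 0.96891040·528000/745 = 686.69086.
Var(Ŷ) = 23963² · 686.69086 = 3.9431531 × 10^11.
SE(Ŷ) = √(3.9431531 × 10^11) = 627900.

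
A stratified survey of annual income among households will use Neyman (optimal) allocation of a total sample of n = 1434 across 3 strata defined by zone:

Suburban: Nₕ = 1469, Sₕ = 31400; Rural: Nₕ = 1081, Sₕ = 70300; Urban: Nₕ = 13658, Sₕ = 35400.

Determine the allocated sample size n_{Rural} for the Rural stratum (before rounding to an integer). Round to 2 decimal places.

179.94

Neyman allocation: nₕ = n·NₕSₕ / Σⱼ NⱼSⱼ.
Σ NⱼSⱼ = 1469·31400 + 1081·70300 + 13658·35400 = 6.056141 × 10^8.
n_{Rural} = 1434·1081·70300 / (6.056141 × 10^8) = 179.94.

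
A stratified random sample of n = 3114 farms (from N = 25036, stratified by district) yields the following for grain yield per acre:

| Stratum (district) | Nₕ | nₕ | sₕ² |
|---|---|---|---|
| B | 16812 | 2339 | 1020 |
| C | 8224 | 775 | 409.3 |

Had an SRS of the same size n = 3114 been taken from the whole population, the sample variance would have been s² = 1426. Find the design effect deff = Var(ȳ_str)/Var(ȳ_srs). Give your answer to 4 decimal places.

0.5509

Var(ȳ_str) = Σ Wₕ²(1−fₕ)sₕ²/nₕ with Wₕ = Nₕ/25036:
  B: (16812/25036)²·(1−2339/16812)·1020/2339 = 0.16928482
  C: (8224/25036)²·(1−775/8224)·409.3/775 = 0.051616818
  → Var(ȳ_str) = 0.22090164.
Var(ȳ_srs) = (1 − 3114/25036)·1426/3114 = 0.40097394.
deff = 0.22090164 / 0.40097394 = 0.5509.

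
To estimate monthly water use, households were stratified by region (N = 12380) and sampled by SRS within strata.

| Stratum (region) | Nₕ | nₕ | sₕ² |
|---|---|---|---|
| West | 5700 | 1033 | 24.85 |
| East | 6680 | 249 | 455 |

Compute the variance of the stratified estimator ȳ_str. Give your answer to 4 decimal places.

Var(ȳ_str) = Σₕ Wₕ²(1 − fₕ)sₕ²/nₕ with Wₕ = Nₕ/N, N = 12380.
West: Wₕ = 0.46042003; term = 0.46042003²·(1 − 0.18122807)·24.85/1033 = 0.0041753938.
East: Wₕ = 0.53957997; term = 0.53957997²·(1 − 0.03727545)·455/249 = 0.51218368.
Sum = 0.51635907.

0.5164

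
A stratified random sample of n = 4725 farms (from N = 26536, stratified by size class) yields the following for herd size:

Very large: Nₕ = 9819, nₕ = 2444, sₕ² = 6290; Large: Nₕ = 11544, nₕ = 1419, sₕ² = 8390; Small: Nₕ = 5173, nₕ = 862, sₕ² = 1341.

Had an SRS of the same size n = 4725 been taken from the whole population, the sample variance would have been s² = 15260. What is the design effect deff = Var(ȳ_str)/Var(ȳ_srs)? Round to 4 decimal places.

0.4880

Var(ȳ_str) = Σ Wₕ²(1−fₕ)sₕ²/nₕ with Wₕ = Nₕ/26536:
  Very large: (9819/26536)²·(1−2444/9819)·6290/2444 = 0.26467189
  Large: (11544/26536)²·(1−1419/11544)·8390/1419 = 0.98143151
  Small: (5173/26536)²·(1−862/5173)·1341/862 = 0.049268699
  → Var(ȳ_str) = 1.2953721.
Var(ȳ_srs) = (1 − 4725/26536)·15260/4725 = 2.6545618.
deff = 1.2953721 / 2.6545618 = 0.4880.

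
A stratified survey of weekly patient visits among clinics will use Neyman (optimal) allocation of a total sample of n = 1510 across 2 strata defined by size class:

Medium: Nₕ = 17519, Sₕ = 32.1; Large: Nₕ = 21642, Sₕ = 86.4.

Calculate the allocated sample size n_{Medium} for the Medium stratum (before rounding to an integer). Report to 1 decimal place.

Neyman allocation: nₕ = n·NₕSₕ / Σⱼ NⱼSⱼ.
Σ NⱼSⱼ = 17519·32.1 + 21642·86.4 = 2.4322287 × 10^6.
n_{Medium} = 1510·17519·32.1 / (2.4322287 × 10^6) = 349.1.

349.1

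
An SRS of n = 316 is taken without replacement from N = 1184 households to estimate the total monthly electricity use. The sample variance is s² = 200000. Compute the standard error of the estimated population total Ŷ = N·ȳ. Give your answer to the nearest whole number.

25504

Var(Ŷ) = N²·Var(ȳ) = N²·(1 − n/N)·s²/n.
f = 316/1184 = 0.26689189; Var(ȳ) = 0.73310811·200000/316 = 463.99247.
Var(Ŷ) = 1184² · 463.99247 = 6.5045063 × 10^8.
SE(Ŷ) = √(6.5045063 × 10^8) = 25504.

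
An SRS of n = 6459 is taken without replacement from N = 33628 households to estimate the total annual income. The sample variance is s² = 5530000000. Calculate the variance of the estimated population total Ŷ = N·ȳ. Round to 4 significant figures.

7.822 × 10^14

Var(Ŷ) = N²·Var(ȳ) = N²·(1 − n/N)·s²/n.
f = 6459/33628 = 0.19207208; Var(ȳ) = 0.80792792·5530000000/6459 = 691723.39.
Var(Ŷ) = 33628² · 691723.39 = 7.8223013 × 10^14.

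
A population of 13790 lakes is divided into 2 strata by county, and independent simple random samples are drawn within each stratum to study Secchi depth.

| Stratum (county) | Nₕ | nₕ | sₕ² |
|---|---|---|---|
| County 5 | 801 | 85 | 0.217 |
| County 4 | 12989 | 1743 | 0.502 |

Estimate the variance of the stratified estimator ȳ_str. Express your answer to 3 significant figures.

Var(ȳ_str) = Σₕ Wₕ²(1 − fₕ)sₕ²/nₕ with Wₕ = Nₕ/N, N = 13790.
County 5: Wₕ = 0.05808557; term = 0.05808557²·(1 − 0.10611735)·0.217/85 = 7.6994165 × 10^-6.
County 4: Wₕ = 0.94191443; term = 0.94191443²·(1 − 0.13419047)·0.502/1743 = 2.2123386 × 10^-4.
Sum = 2.2893328 × 10^-4.

2.29 × 10^-4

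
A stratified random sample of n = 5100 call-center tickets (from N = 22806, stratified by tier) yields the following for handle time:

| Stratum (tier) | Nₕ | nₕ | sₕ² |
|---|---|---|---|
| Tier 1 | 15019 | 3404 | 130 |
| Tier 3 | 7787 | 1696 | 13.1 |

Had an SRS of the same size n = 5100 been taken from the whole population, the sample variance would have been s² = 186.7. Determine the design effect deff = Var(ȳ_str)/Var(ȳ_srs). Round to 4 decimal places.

Var(ȳ_str) = Σ Wₕ²(1−fₕ)sₕ²/nₕ with Wₕ = Nₕ/22806:
  Tier 1: (15019/22806)²·(1−3404/15019)·130/3404 = 0.012809017
  Tier 3: (7787/22806)²·(1−1696/7787)·13.1/1696 = 7.0437832 × 10^-4
  → Var(ȳ_str) = 0.013513395.
Var(ȳ_srs) = (1 − 5100/22806)·186.7/5100 = 0.028421401.
deff = 0.013513395 / 0.028421401 = 0.4755.

0.4755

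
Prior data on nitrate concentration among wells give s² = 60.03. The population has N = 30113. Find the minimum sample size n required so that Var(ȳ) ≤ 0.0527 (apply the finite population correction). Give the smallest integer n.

1098

Without fpc, n₀ = s²/D = 60.03/0.0527 = 1139.0892.
With fpc, (1 − n/N)·s²/n ≤ D requires n ≥ n₀/(1 + n₀/N) = 1139.0892/(1 + 1139.0892/30113) = 1097.5712.
Rounding up, n = 1098.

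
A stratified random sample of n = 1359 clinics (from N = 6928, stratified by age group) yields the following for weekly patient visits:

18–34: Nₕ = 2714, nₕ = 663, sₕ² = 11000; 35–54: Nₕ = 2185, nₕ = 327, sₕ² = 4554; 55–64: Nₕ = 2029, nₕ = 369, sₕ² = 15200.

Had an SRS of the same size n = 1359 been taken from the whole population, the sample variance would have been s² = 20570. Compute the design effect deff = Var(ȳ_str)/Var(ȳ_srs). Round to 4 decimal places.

Var(ȳ_str) = Σ Wₕ²(1−fₕ)sₕ²/nₕ with Wₕ = Nₕ/6928:
  18–34: (2714/6928)²·(1−663/2714)·11000/663 = 1.9241499
  35–54: (2185/6928)²·(1−327/2185)·4554/327 = 1.1779495
  55–64: (2029/6928)²·(1−369/2029)·15200/369 = 2.890624
  → Var(ȳ_str) = 5.9927234.
Var(ȳ_srs) = (1 − 1359/6928)·20570/1359 = 12.167019.
deff = 5.9927234 / 12.167019 = 0.4925.

0.4925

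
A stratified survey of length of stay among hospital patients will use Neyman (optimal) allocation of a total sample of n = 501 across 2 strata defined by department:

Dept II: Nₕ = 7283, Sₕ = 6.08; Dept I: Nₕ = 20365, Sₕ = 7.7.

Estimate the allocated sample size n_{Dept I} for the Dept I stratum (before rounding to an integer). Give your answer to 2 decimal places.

390.68

Neyman allocation: nₕ = n·NₕSₕ / Σⱼ NⱼSⱼ.
Σ NⱼSⱼ = 7283·6.08 + 20365·7.7 = 201091.14.
n_{Dept I} = 501·20365·7.7 / 201091.14 = 390.68.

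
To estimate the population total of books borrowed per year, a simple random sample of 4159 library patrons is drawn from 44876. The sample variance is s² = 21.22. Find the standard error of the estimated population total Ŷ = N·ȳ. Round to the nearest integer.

Var(Ŷ) = N²·Var(ȳ) = N²·(1 − n/N)·s²/n.
f = 4159/44876 = 0.09267760; Var(ȳ) = 0.90732240·21.22/4159 = 0.0046293295.
Var(Ŷ) = 44876² · 0.0046293295 = 9.3228001 × 10^6.
SE(Ŷ) = √(9.3228001 × 10^6) = 3053.

3053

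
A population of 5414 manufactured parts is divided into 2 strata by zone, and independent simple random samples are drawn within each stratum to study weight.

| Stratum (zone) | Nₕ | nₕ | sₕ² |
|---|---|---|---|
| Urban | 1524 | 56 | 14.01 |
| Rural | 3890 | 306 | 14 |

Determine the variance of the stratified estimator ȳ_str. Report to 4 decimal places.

0.0409

Var(ȳ_str) = Σₕ Wₕ²(1 − fₕ)sₕ²/nₕ with Wₕ = Nₕ/N, N = 5414.
Urban: Wₕ = 0.28149243; term = 0.28149243²·(1 − 0.03674541)·14.01/56 = 0.019095218.
Rural: Wₕ = 0.71850757; term = 0.71850757²·(1 − 0.07866324)·14/306 = 0.021761444.
Sum = 0.040856662.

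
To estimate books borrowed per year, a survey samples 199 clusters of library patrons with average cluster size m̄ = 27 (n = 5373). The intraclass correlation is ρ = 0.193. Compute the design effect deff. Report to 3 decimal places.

6.018

deff = 1 + (27 − 1)·0.193 = 1 + 5.018 = 6.018.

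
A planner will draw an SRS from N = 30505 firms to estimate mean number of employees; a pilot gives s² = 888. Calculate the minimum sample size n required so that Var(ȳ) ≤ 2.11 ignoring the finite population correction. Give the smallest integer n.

421

Without fpc, n₀ = s²/D = 888/2.11 = 420.8531.
Rounding up, n = 421.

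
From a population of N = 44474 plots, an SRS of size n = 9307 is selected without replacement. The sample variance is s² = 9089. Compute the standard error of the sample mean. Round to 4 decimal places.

Under SRS without replacement, Var(ȳ) = (1 − f)·s²/n with f = n/N = 9307/44474 = 0.20926834.
Var(ȳ) = (1 − 0.20926834)·9089/9307 = 0.79073166·0.97657677 = 0.77221017.
SE(ȳ) = √(0.77221017) = 0.8788.

0.8788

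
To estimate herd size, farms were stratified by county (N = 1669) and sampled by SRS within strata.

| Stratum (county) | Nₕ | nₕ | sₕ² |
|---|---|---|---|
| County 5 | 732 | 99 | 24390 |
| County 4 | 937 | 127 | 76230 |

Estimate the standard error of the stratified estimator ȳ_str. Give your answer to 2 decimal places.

14.30

Var(ȳ_str) = Σₕ Wₕ²(1 − fₕ)sₕ²/nₕ with Wₕ = Nₕ/N, N = 1669.
County 5: Wₕ = 0.43858598; term = 0.43858598²·(1 − 0.13524590)·24390/99 = 40.980639.
County 4: Wₕ = 0.56141402; term = 0.56141402²·(1 − 0.13553895)·76230/127 = 163.54382.
Sum = 204.52446.
SE = √(204.52446) = 14.30.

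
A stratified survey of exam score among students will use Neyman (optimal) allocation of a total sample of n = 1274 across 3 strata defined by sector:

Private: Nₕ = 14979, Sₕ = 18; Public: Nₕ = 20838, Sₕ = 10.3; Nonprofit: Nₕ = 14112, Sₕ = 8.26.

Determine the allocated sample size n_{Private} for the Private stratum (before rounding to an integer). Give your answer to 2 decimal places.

571.72

Neyman allocation: nₕ = n·NₕSₕ / Σⱼ NⱼSⱼ.
Σ NⱼSⱼ = 14979·18 + 20838·10.3 + 14112·8.26 = 600818.52.
n_{Private} = 1274·14979·18 / 600818.52 = 571.72.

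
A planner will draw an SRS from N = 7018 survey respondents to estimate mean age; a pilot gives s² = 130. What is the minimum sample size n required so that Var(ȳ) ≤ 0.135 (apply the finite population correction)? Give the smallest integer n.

847

Without fpc, n₀ = s²/D = 130/0.135 = 962.9630.
With fpc, (1 − n/N)·s²/n ≤ D requires n ≥ n₀/(1 + n₀/N) = 962.9630/(1 + 962.9630/7018) = 846.7743.
Rounding up, n = 847.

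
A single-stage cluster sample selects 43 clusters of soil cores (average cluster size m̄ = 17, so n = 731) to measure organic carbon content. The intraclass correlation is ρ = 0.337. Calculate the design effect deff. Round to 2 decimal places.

deff = 1 + (17 − 1)·0.337 = 1 + 5.392 = 6.392.

6.39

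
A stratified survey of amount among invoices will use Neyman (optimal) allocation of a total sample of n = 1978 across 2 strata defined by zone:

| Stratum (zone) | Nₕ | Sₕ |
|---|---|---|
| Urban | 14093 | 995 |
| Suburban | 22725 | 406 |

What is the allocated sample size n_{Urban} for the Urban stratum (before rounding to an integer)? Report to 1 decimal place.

Neyman allocation: nₕ = n·NₕSₕ / Σⱼ NⱼSⱼ.
Σ NⱼSⱼ = 14093·995 + 22725·406 = 2.3248885 × 10^7.
n_{Urban} = 1978·14093·995 / (2.3248885 × 10^7) = 1193.0.

1193.0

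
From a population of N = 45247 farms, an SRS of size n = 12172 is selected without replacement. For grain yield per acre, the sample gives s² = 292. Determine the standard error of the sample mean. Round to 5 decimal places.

0.13242

Under SRS without replacement, Var(ȳ) = (1 − f)·s²/n with f = n/N = 12172/45247 = 0.26901231.
Var(ȳ) = (1 − 0.26901231)·292/12172 = 0.73098769·0.023989484 = 0.017536018.
SE(ȳ) = √(0.017536018) = 0.13242.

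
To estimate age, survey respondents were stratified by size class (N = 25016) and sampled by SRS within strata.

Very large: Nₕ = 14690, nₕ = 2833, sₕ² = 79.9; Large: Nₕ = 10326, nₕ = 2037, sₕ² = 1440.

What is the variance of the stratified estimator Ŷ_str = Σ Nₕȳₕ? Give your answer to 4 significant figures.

Var(Ŷ_str) = Σₕ Nₕ²(1 − fₕ)sₕ²/nₕ.
Very large: 14690²·(1 − 2833/14690)·79.9/2833 = 4.912435 × 10^6.
Large: 10326²·(1 − 2037/10326)·1440/2037 = 6.0507014 × 10^7.
Sum = 6.5419449 × 10^7.

6.542 × 10^7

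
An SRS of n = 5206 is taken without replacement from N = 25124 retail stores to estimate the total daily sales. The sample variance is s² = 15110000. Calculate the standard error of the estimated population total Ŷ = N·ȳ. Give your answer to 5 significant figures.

1.2052 × 10^6

Var(Ŷ) = N²·Var(ȳ) = N²·(1 − n/N)·s²/n.
f = 5206/25124 = 0.20721223; Var(ȳ) = 0.79278777·15110000/5206 = 2301.0033.
Var(Ŷ) = 25124² · 2301.0033 = 1.4524287 × 10^12.
SE(Ŷ) = √(1.4524287 × 10^12) = 1.2052 × 10^6.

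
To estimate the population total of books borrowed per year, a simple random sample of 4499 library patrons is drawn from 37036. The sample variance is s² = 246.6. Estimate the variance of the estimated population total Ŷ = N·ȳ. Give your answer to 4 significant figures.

Var(Ŷ) = N²·Var(ȳ) = N²·(1 − n/N)·s²/n.
f = 4499/37036 = 0.12147640; Var(ȳ) = 0.87852360·246.6/4499 = 0.048153794.
Var(Ŷ) = 37036² · 0.048153794 = 6.6050888 × 10^7.

6.605 × 10^7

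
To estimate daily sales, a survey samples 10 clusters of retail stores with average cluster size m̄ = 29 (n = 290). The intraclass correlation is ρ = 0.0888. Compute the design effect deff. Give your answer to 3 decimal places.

3.486

deff = 1 + (29 − 1)·0.0888 = 1 + 2.4864 = 3.4864.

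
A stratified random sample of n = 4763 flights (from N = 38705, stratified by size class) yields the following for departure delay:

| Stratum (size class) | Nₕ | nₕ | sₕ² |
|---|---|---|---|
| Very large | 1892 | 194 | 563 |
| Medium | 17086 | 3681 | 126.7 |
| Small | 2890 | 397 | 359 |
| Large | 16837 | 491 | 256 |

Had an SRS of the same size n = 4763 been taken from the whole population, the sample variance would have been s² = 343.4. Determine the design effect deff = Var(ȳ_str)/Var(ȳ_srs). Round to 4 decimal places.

1.7654

Var(ȳ_str) = Σ Wₕ²(1−fₕ)sₕ²/nₕ with Wₕ = Nₕ/38705:
  Very large: (1892/38705)²·(1−194/1892)·563/194 = 0.0062234519
  Medium: (17086/38705)²·(1−3681/17086)·126.7/3681 = 0.0052624002
  Small: (2890/38705)²·(1−397/2890)·359/397 = 0.0043490051
  Large: (16837/38705)²·(1−491/16837)·256/491 = 0.095785669
  → Var(ȳ_str) = 0.11162053.
Var(ȳ_srs) = (1 − 4763/38705)·343.4/4763 = 0.063225179.
deff = 0.11162053 / 0.063225179 = 1.7654.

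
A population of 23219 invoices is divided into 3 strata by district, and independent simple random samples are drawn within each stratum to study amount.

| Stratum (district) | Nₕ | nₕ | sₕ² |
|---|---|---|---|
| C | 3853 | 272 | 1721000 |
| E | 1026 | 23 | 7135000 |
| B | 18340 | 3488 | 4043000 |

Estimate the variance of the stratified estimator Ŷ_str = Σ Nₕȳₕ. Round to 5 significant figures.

Var(Ŷ_str) = Σₕ Nₕ²(1 − fₕ)sₕ²/nₕ.
C: 3853²·(1 − 272/3853)·1721000/272 = 8.7300212 × 10^10.
E: 1026²·(1 − 23/1026)·7135000/23 = 3.1923789 × 10^11.
B: 18340²·(1 − 3488/18340)·4043000/3488 = 3.1572686 × 10^11.
Sum = 7.2226496 × 10^11.

7.2226 × 10^11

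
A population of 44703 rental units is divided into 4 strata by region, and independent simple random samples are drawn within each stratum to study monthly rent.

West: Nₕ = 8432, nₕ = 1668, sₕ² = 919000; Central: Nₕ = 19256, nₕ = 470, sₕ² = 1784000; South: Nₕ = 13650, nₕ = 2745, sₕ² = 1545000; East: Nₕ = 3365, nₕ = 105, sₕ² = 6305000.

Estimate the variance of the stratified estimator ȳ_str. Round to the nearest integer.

Var(ȳ_str) = Σₕ Wₕ²(1 − fₕ)sₕ²/nₕ with Wₕ = Nₕ/N, N = 44703.
West: Wₕ = 0.18862269; term = 0.18862269²·(1 − 0.19781784)·919000/1668 = 15.724626.
Central: Wₕ = 0.43075409; term = 0.43075409²·(1 − 0.02440798)·1784000/470 = 687.10649.
South: Wₕ = 0.30534863; term = 0.30534863²·(1 − 0.20109890)·1545000/2745 = 41.924811.
East: Wₕ = 0.07527459; term = 0.07527459²·(1 − 0.03120357)·6305000/105 = 329.62878.
Sum = 1074.3847.

1074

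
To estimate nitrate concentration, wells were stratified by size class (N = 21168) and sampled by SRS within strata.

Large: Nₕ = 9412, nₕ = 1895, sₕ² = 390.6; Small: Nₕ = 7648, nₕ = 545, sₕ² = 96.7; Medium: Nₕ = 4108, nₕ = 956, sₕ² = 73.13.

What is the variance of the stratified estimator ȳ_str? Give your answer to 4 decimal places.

Var(ȳ_str) = Σₕ Wₕ²(1 − fₕ)sₕ²/nₕ with Wₕ = Nₕ/N, N = 21168.
Large: Wₕ = 0.44463341; term = 0.44463341²·(1 − 0.20133872)·390.6/1895 = 0.032545417.
Small: Wₕ = 0.36130008; term = 0.36130008²·(1 − 0.07126046)·96.7/545 = 0.021510971.
Medium: Wₕ = 0.19406652; term = 0.19406652²·(1 − 0.23271665)·73.13/956 = 0.0022105211.
Sum = 0.056266909.

0.0563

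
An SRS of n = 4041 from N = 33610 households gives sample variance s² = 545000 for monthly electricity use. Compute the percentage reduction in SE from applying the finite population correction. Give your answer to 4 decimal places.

f = n/N = 4041/33610 = 0.12023207.
SE_no-fpc = √(s²/n) = 11.613251; SE_fpc = √((1−f)s²/n) = 10.892759.
Ratio = √(1−f) = 0.93795945. Reduction = 100·(1 − 0.93795945) = 6.2041%.

6.2041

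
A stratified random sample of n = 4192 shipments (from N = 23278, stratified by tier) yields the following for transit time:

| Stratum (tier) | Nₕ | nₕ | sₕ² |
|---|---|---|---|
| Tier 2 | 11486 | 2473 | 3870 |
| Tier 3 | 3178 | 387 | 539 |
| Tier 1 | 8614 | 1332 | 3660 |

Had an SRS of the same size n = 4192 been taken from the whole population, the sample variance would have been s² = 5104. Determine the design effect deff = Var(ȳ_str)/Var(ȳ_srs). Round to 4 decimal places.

Var(ȳ_str) = Σ Wₕ²(1−fₕ)sₕ²/nₕ with Wₕ = Nₕ/23278:
  Tier 2: (11486/23278)²·(1−2473/11486)·3870/2473 = 0.29897419
  Tier 3: (3178/23278)²·(1−387/3178)·539/387 = 0.022798181
  Tier 1: (8614/23278)²·(1−1332/8614)·3660/1332 = 0.31808345
  → Var(ȳ_str) = 0.63985582.
Var(ȳ_srs) = (1 − 4192/23278)·5104/4192 = 0.99829443.
deff = 0.63985582 / 0.99829443 = 0.6409.

0.6409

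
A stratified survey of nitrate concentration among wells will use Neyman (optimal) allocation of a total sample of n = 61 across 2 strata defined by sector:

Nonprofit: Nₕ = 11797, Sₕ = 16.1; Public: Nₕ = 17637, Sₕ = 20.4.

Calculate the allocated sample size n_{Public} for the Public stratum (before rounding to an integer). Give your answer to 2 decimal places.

39.92

Neyman allocation: nₕ = n·NₕSₕ / Σⱼ NⱼSⱼ.
Σ NⱼSⱼ = 11797·16.1 + 17637·20.4 = 549726.5.
n_{Public} = 61·17637·20.4 / 549726.5 = 39.92.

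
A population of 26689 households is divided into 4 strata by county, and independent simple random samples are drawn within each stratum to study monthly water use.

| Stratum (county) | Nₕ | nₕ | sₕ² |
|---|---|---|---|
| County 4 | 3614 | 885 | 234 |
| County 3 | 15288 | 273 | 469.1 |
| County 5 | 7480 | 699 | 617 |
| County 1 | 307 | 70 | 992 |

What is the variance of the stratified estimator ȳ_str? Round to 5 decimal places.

Var(ȳ_str) = Σₕ Wₕ²(1 − fₕ)sₕ²/nₕ with Wₕ = Nₕ/N, N = 26689.
County 4: Wₕ = 0.13541159; term = 0.13541159²·(1 − 0.24488102)·234/885 = 0.0036609995.
County 3: Wₕ = 0.57282026; term = 0.57282026²·(1 − 0.01785714)·469.1/273 = 0.55375058.
County 5: Wₕ = 0.28026528; term = 0.28026528²·(1 − 0.09344920)·617/699 = 0.06285484.
County 1: Wₕ = 0.01150287; term = 0.01150287²·(1 − 0.22801303)·992/70 = 0.0014475573.
Sum = 0.62171398.

0.62171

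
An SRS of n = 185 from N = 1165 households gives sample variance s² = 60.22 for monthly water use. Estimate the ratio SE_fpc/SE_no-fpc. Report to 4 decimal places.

0.9172

f = n/N = 185/1165 = 0.15879828.
SE_no-fpc = √(s²/n) = 0.57053792; SE_fpc = √((1−f)s²/n) = 0.52328054.
Ratio = √(1−f) = 0.91717049.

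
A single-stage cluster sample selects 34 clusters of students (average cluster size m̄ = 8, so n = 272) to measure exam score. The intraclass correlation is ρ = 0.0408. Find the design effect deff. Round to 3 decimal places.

1.286

deff = 1 + (8 − 1)·0.0408 = 1 + 0.2856 = 1.2856.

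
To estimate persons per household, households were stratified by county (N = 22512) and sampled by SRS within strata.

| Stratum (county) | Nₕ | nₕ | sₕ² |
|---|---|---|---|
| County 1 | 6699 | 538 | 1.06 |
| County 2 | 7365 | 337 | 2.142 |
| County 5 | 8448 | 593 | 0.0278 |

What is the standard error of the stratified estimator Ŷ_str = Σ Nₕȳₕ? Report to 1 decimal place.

643.0

Var(Ŷ_str) = Σₕ Nₕ²(1 − fₕ)sₕ²/nₕ.
County 1: 6699²·(1 − 538/6699)·1.06/538 = 81317.642.
County 2: 7365²·(1 − 337/7365)·2.142/337 = 328998.61.
County 5: 8448²·(1 − 593/8448)·0.0278/593 = 3110.9297.
Sum = 413427.18.
SE = √(413427.18) = 643.0.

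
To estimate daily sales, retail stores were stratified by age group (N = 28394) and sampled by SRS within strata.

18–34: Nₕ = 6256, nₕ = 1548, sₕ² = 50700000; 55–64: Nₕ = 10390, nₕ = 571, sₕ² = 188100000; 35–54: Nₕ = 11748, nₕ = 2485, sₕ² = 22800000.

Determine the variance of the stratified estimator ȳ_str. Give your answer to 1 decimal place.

Var(ȳ_str) = Σₕ Wₕ²(1 − fₕ)sₕ²/nₕ with Wₕ = Nₕ/N, N = 28394.
18–34: Wₕ = 0.22032824; term = 0.22032824²·(1 − 0.24744246)·50700000/1548 = 1196.512.
55–64: Wₕ = 0.36592238; term = 0.36592238²·(1 − 0.05495669)·188100000/571 = 41685.243.
35–54: Wₕ = 0.41374938; term = 0.41374938²·(1 − 0.21152537)·22800000/2485 = 1238.4284.
Sum = 44120.183.

44120.2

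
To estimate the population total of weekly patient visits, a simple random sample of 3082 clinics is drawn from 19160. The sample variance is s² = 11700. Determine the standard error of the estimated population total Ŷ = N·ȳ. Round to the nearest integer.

34197

Var(Ŷ) = N²·Var(ȳ) = N²·(1 − n/N)·s²/n.
f = 3082/19160 = 0.16085595; Var(ȳ) = 0.83914405·11700/3082 = 3.185589.
Var(Ŷ) = 19160² · 3.185589 = 1.1694476 × 10^9.
SE(Ŷ) = √(1.1694476 × 10^9) = 34197.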